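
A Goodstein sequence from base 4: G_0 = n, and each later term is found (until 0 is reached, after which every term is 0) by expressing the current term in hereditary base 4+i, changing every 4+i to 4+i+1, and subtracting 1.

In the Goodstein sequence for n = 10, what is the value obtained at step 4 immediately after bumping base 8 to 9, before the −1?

14

i=0: 10 = 2·4 + 2 (b=4); 4→5: 2·5 + 2 = 12; 12−1 = 11
i=1: 11 = 2·5 + 1 (b=5); 5→6: 2·6 + 1 = 13; 13−1 = 12
i=2: 12 = 2·6 (b=6); 6→7: 2·7 = 14; 14−1 = 13
i=3: 13 = 7 + 6 (b=7); 7→8: 8 + 6 = 14; 14−1 = 13
i=4: 13 = 8 + 5 (b=8); 8→9: 9 + 5 = 14; 14−1 = 13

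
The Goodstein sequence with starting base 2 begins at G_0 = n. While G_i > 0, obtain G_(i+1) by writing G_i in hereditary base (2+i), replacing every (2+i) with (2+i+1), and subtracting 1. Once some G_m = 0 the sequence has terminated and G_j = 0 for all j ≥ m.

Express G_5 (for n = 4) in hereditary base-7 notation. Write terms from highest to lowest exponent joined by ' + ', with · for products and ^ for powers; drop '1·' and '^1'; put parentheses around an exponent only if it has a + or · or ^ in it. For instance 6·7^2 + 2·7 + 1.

i=0: 4 = 2^2 (b=2); 2→3: 3^3 = 27; 27−1 = 26
i=1: 26 = 2·3^2 + 2·3 + 2 (b=3); 3→4: 2·4^2 + 2·4 + 2 = 42; 42−1 = 41
i=2: 41 = 2·4^2 + 2·4 + 1 (b=4); 4→5: 2·5^2 + 2·5 + 1 = 61; 61−1 = 60
i=3: 60 = 2·5^2 + 2·5 (b=5); 5→6: 2·6^2 + 2·6 = 84; 84−1 = 83
i=4: 83 = 2·6^2 + 6 + 5 (b=6); 6→7: 2·7^2 + 7 + 5 = 110; 110−1 = 109
i=5: 109 = 2·7^2 + 7 + 4 (b=7); 7→8: 2·8^2 + 8 + 4 = 140; 140−1 = 139

2·7^2 + 7 + 4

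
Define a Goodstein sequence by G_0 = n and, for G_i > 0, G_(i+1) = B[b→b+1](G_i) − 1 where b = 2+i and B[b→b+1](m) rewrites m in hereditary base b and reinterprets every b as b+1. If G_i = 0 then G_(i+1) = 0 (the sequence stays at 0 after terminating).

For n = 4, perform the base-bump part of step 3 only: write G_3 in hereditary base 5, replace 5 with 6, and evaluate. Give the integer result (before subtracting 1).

84

[0] 4 ≡ 2^2 (base 2). Lift 3: 27. −1: 26.
[1] 26 ≡ 2·3^2 + 2·3 + 2 (base 3). Lift 4: 42. −1: 41.
[2] 41 ≡ 2·4^2 + 2·4 + 1 (base 4). Lift 5: 61. −1: 60.
[3] 60 ≡ 2·5^2 + 2·5 (base 5). Lift 6: 84. −1: 83.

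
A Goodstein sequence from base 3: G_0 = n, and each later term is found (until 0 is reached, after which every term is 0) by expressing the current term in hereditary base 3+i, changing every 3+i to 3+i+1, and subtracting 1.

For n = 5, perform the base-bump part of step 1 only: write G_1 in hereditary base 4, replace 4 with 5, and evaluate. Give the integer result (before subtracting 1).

(0) 5|_3 = 3 + 2 ↦ 4 + 2|_4 = 6 ⇒ 5
(1) 5|_4 = 4 + 1 ↦ 5 + 1|_5 = 6 ⇒ 5

6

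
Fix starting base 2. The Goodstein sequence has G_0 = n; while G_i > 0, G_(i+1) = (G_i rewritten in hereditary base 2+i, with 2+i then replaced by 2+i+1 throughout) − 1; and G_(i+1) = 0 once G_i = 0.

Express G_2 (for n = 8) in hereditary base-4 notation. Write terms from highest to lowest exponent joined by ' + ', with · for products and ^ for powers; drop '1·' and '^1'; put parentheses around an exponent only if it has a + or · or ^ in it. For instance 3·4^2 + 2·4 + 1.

[0] 8 ≡ 2^(2 + 1) (base 2). Lift 3: 81. −1: 80.
[1] 80 ≡ 2·3^3 + 2·3^2 + 2·3 + 2 (base 3). Lift 4: 554. −1: 553.
[2] 553 ≡ 2·4^4 + 2·4^2 + 2·4 + 1 (base 4). Lift 5: 6311. −1: 6310.

2·4^4 + 2·4^2 + 2·4 + 1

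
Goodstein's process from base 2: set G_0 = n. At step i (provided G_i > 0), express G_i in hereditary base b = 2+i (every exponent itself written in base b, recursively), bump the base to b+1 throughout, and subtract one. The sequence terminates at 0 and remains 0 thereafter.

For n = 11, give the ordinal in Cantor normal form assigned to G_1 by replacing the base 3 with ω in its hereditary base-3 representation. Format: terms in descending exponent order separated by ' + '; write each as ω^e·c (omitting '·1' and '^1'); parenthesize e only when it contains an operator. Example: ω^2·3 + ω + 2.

i=0: 11 = 2^(2 + 1) + 2 + 1 (b=2); 2→3: 3^(3 + 1) + 3 + 1 = 85; 85−1 = 84
i=1: 84 = 3^(3 + 1) + 3 (b=3); 3→4: 4^(4 + 1) + 4 = 1028; 1028−1 = 1027

ω^(ω + 1) + ω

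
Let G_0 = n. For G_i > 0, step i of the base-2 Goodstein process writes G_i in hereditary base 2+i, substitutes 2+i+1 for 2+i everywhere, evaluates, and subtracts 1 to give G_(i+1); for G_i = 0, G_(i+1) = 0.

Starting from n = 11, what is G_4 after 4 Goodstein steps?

step 0: 11 = 2^(2 + 1) + 2 + 1; sub 3 for 2: 3^(3 + 1) + 3 + 1; = 85; G_1 = 85−1 = 84
step 1: 84 = 3^(3 + 1) + 3; sub 4 for 3: 4^(4 + 1) + 4; = 1028; G_2 = 1028−1 = 1027
step 2: 1027 = 4^(4 + 1) + 3; sub 5 for 4: 5^(5 + 1) + 3; = 15628; G_3 = 15628−1 = 15627
step 3: 15627 = 5^(5 + 1) + 2; sub 6 for 5: 6^(6 + 1) + 2; = 279938; G_4 = 279938−1 = 279937
step 4: 279937 = 6^(6 + 1) + 1; sub 7 for 6: 7^(7 + 1) + 1; = 5764802; G_5 = 5764802−1 = 5764801

279937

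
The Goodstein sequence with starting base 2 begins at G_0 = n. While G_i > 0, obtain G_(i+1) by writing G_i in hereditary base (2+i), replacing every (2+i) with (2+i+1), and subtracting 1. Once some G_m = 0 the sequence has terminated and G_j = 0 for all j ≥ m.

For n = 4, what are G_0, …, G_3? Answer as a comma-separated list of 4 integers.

base 2: 4 = 2^2; at 3: 3^3 = 27; next = 26
base 3: 26 = 2·3^2 + 2·3 + 2; at 4: 2·4^2 + 2·4 + 2 = 42; next = 41
base 4: 41 = 2·4^2 + 2·4 + 1; at 5: 2·5^2 + 2·5 + 1 = 61; next = 60

4, 26, 41, 60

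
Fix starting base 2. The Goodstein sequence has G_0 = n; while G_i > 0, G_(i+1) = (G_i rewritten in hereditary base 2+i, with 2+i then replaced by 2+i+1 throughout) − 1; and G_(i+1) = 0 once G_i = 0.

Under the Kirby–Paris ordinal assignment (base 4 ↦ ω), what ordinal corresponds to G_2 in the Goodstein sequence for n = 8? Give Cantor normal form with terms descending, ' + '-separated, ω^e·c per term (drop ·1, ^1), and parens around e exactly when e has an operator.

base 2: 8 = 2^(2 + 1); at 3: 3^(3 + 1) = 81; next = 80
base 3: 80 = 2·3^3 + 2·3^2 + 2·3 + 2; at 4: 2·4^4 + 2·4^2 + 2·4 + 2 = 554; next = 553

ω^ω·2 + ω^2·2 + ω·2 + 1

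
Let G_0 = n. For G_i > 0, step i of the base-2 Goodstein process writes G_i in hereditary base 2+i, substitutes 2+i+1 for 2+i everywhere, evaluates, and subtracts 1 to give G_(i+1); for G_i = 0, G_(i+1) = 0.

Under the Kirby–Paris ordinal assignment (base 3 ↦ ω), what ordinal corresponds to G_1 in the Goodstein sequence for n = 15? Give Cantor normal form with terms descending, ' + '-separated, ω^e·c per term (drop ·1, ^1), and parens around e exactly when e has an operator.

[0] 15 ≡ 2^(2 + 1) + 2^2 + 2 + 1 (base 2). Lift 3: 112. −1: 111.
[1] 111 ≡ 3^(3 + 1) + 3^3 + 3 (base 3). Lift 4: 1284. −1: 1283.

ω^(ω + 1) + ω^ω + ω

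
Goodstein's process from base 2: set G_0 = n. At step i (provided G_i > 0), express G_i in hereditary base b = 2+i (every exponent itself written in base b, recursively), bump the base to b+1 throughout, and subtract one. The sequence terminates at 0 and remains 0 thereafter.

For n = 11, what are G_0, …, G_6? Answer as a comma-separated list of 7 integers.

11 —HB2→ 2^(2 + 1) + 2 + 1 —bump→ 3^(3 + 1) + 3 + 1 = 85 —(−1)→ 84
84 —HB3→ 3^(3 + 1) + 3 —bump→ 4^(4 + 1) + 4 = 1028 —(−1)→ 1027
1027 —HB4→ 4^(4 + 1) + 3 —bump→ 5^(5 + 1) + 3 = 15628 —(−1)→ 15627
15627 —HB5→ 5^(5 + 1) + 2 —bump→ 6^(6 + 1) + 2 = 279938 —(−1)→ 279937
279937 —HB6→ 6^(6 + 1) + 1 —bump→ 7^(7 + 1) + 1 = 5764802 —(−1)→ 5764801
5764801 —HB7→ 7^(7 + 1) —bump→ 8^(8 + 1) = 134217728 —(−1)→ 134217727

11, 84, 1027, 15627, 279937, 5764801, 134217727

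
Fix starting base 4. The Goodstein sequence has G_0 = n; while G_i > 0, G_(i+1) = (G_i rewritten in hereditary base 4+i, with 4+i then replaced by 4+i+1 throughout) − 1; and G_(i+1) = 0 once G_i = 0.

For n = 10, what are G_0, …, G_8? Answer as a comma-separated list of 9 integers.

10, 11, 12, 13, 13, 13, 13, 13, 13

10 —HB4→ 2·4 + 2 —bump→ 2·5 + 2 = 12 —(−1)→ 11
11 —HB5→ 2·5 + 1 —bump→ 2·6 + 1 = 13 —(−1)→ 12
12 —HB6→ 2·6 —bump→ 2·7 = 14 —(−1)→ 13
13 —HB7→ 7 + 6 —bump→ 8 + 6 = 14 —(−1)→ 13
13 —HB8→ 8 + 5 —bump→ 9 + 5 = 14 —(−1)→ 13
13 —HB9→ 9 + 4 —bump→ 10 + 4 = 14 —(−1)→ 13
13 —HB10→ 10 + 3 —bump→ 11 + 3 = 14 —(−1)→ 13
13 —HB11→ 11 + 2 —bump→ 12 + 2 = 14 —(−1)→ 13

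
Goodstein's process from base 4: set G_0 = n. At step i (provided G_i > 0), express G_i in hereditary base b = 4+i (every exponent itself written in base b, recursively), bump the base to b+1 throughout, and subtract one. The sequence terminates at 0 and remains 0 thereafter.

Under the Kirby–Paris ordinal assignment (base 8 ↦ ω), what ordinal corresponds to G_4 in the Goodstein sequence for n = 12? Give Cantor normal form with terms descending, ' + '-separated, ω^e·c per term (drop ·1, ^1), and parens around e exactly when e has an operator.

base 4: 12 = 3·4; at 5: 3·5 = 15; next = 14
base 5: 14 = 2·5 + 4; at 6: 2·6 + 4 = 16; next = 15
base 6: 15 = 2·6 + 3; at 7: 2·7 + 3 = 17; next = 16
base 7: 16 = 2·7 + 2; at 8: 2·8 + 2 = 18; next = 17
base 8: 17 = 2·8 + 1; at 9: 2·9 + 1 = 19; next = 18

ω·2 + 1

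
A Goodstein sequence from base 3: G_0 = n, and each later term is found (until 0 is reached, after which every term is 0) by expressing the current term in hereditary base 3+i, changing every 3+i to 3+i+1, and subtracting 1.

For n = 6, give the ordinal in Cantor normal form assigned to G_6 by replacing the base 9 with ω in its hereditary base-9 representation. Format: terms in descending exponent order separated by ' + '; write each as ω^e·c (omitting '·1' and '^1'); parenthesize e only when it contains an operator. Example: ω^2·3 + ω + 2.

G_0=6  [base 3] 2·3  →[3↦4]→  2·4 = 8  −1 ⇒ G_1=7
G_1=7  [base 4] 4 + 3  →[4↦5]→  5 + 3 = 8  −1 ⇒ G_2=7
G_2=7  [base 5] 5 + 2  →[5↦6]→  6 + 2 = 8  −1 ⇒ G_3=7
G_3=7  [base 6] 6 + 1  →[6↦7]→  7 + 1 = 8  −1 ⇒ G_4=7
G_4=7  [base 7] 7  →[7↦8]→  8 = 8  −1 ⇒ G_5=7
G_5=7  [base 8] 7  →[8↦9]→  7 = 7  −1 ⇒ G_6=6
G_6=6  [base 9] 6  →[9↦10]→  6 = 6  −1 ⇒ G_7=5

6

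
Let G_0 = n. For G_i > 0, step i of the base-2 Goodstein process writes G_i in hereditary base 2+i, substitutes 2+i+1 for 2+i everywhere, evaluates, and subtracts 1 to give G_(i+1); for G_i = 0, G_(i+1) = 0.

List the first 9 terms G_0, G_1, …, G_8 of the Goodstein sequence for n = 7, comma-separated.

7, 30, 259, 3127, 46657, 823543, 16777215, 37665879, 77777775

G_0=7  [base 2] 2^2 + 2 + 1  →[2↦3]→  3^3 + 3 + 1 = 31  −1 ⇒ G_1=30
G_1=30  [base 3] 3^3 + 3  →[3↦4]→  4^4 + 4 = 260  −1 ⇒ G_2=259
G_2=259  [base 4] 4^4 + 3  →[4↦5]→  5^5 + 3 = 3128  −1 ⇒ G_3=3127
G_3=3127  [base 5] 5^5 + 2  →[5↦6]→  6^6 + 2 = 46658  −1 ⇒ G_4=46657
G_4=46657  [base 6] 6^6 + 1  →[6↦7]→  7^7 + 1 = 823544  −1 ⇒ G_5=823543
G_5=823543  [base 7] 7^7  →[7↦8]→  8^8 = 16777216  −1 ⇒ G_6=16777215
G_6=16777215  [base 8] 7·8^7 + 7·8^6 + 7·8^5 + 7·8^4 + 7·8^3 + 7·8^2 + 7·8 + 7  →[8↦9]→  7·9^7 + 7·9^6 + 7·9^5 + 7·9^4 + 7·9^3 + 7·9^2 + 7·9 + 7 = 37665880  −1 ⇒ G_7=37665879
G_7=37665879  [base 9] 7·9^7 + 7·9^6 + 7·9^5 + 7·9^4 + 7·9^3 + 7·9^2 + 7·9 + 6  →[9↦10]→  7·10^7 + 7·10^6 + 7·10^5 + 7·10^4 + 7·10^3 + 7·10^2 + 7·10 + 6 = 77777776  −1 ⇒ G_8=77777775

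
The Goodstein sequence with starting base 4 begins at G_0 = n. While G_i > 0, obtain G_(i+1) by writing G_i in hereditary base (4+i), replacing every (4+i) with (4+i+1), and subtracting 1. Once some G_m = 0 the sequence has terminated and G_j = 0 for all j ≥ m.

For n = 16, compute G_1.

24

[0] 16 ≡ 4^2 (base 4). Lift 5: 25. −1: 24.
[1] 24 ≡ 4·5 + 4 (base 5). Lift 6: 28. −1: 27.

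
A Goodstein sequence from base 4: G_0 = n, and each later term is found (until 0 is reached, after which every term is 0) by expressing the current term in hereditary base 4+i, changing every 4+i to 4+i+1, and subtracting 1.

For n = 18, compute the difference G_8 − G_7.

5

18 —HB4→ 4^2 + 2 —bump→ 5^2 + 2 = 27 —(−1)→ 26
26 —HB5→ 5^2 + 1 —bump→ 6^2 + 1 = 37 —(−1)→ 36
36 —HB6→ 6^2 —bump→ 7^2 = 49 —(−1)→ 48
48 —HB7→ 6·7 + 6 —bump→ 6·8 + 6 = 54 —(−1)→ 53
53 —HB8→ 6·8 + 5 —bump→ 6·9 + 5 = 59 —(−1)→ 58
58 —HB9→ 6·9 + 4 —bump→ 6·10 + 4 = 64 —(−1)→ 63
63 —HB10→ 6·10 + 3 —bump→ 6·11 + 3 = 69 —(−1)→ 68
68 —HB11→ 6·11 + 2 —bump→ 6·12 + 2 = 74 —(−1)→ 73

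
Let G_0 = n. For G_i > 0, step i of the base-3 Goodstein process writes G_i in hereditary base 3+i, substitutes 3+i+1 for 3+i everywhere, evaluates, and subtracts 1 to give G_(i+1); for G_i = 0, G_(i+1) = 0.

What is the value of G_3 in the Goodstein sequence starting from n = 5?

5

5 —HB3→ 3 + 2 —bump→ 4 + 2 = 6 —(−1)→ 5
5 —HB4→ 4 + 1 —bump→ 5 + 1 = 6 —(−1)→ 5
5 —HB5→ 5 —bump→ 6 = 6 —(−1)→ 5
5 —HB6→ 5 —bump→ 5 = 5 —(−1)→ 4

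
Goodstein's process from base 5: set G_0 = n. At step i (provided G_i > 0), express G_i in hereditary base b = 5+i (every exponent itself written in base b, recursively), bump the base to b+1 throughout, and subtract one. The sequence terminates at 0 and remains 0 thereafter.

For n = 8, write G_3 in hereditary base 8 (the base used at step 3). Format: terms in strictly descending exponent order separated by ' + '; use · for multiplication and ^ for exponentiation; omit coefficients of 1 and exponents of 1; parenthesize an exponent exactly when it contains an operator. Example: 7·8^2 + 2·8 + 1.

base 5: 8 = 5 + 3; at 6: 6 + 3 = 9; next = 8
base 6: 8 = 6 + 2; at 7: 7 + 2 = 9; next = 8
base 7: 8 = 7 + 1; at 8: 8 + 1 = 9; next = 8

8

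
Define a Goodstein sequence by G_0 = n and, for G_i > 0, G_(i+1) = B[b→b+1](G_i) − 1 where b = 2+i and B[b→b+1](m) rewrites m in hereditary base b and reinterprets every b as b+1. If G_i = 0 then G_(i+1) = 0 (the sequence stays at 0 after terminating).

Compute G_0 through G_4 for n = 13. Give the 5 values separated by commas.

13, 108, 1279, 16092, 280711

base 2: 13 = 2^(2 + 1) + 2^2 + 1; at 3: 3^(3 + 1) + 3^3 + 1 = 109; next = 108
base 3: 108 = 3^(3 + 1) + 3^3; at 4: 4^(4 + 1) + 4^4 = 1280; next = 1279
base 4: 1279 = 4^(4 + 1) + 3·4^3 + 3·4^2 + 3·4 + 3; at 5: 5^(5 + 1) + 3·5^3 + 3·5^2 + 3·5 + 3 = 16093; next = 16092
base 5: 16092 = 5^(5 + 1) + 3·5^3 + 3·5^2 + 3·5 + 2; at 6: 6^(6 + 1) + 3·6^3 + 3·6^2 + 3·6 + 2 = 280712; next = 280711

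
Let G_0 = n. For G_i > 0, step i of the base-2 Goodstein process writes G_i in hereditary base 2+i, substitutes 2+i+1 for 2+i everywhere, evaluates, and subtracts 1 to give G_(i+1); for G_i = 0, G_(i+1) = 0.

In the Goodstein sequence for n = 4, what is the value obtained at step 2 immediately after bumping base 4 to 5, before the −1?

i=0: 4 = 2^2 (b=2); 2→3: 3^3 = 27; 27−1 = 26
i=1: 26 = 2·3^2 + 2·3 + 2 (b=3); 3→4: 2·4^2 + 2·4 + 2 = 42; 42−1 = 41
i=2: 41 = 2·4^2 + 2·4 + 1 (b=4); 4→5: 2·5^2 + 2·5 + 1 = 61; 61−1 = 60

61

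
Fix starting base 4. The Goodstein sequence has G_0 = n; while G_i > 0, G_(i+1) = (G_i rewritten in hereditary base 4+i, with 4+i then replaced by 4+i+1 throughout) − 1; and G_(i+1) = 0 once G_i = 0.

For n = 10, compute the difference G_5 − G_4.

step 0: 10 = 2·4 + 2; sub 5 for 4: 2·5 + 2; = 12; G_1 = 12−1 = 11
step 1: 11 = 2·5 + 1; sub 6 for 5: 2·6 + 1; = 13; G_2 = 13−1 = 12
step 2: 12 = 2·6; sub 7 for 6: 2·7; = 14; G_3 = 14−1 = 13
step 3: 13 = 7 + 6; sub 8 for 7: 8 + 6; = 14; G_4 = 14−1 = 13
step 4: 13 = 8 + 5; sub 9 for 8: 9 + 5; = 14; G_5 = 14−1 = 13

0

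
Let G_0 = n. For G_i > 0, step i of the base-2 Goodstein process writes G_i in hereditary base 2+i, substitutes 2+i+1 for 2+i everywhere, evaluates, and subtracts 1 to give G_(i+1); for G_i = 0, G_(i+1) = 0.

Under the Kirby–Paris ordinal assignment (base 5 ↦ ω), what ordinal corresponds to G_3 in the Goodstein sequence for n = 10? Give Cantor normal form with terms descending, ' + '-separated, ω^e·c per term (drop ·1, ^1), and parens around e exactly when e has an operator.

ω^(ω + 1)

i=0: 10 = 2^(2 + 1) + 2 (b=2); 2→3: 3^(3 + 1) + 3 = 84; 84−1 = 83
i=1: 83 = 3^(3 + 1) + 2 (b=3); 3→4: 4^(4 + 1) + 2 = 1026; 1026−1 = 1025
i=2: 1025 = 4^(4 + 1) + 1 (b=4); 4→5: 5^(5 + 1) + 1 = 15626; 15626−1 = 15625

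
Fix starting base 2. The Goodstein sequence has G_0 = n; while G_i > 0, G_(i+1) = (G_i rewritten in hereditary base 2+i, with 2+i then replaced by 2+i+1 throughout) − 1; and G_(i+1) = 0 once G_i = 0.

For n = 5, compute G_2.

255

[0] 5 ≡ 2^2 + 1 (base 2). Lift 3: 28. −1: 27.
[1] 27 ≡ 3^3 (base 3). Lift 4: 256. −1: 255.
[2] 255 ≡ 3·4^3 + 3·4^2 + 3·4 + 3 (base 4). Lift 5: 468. −1: 467.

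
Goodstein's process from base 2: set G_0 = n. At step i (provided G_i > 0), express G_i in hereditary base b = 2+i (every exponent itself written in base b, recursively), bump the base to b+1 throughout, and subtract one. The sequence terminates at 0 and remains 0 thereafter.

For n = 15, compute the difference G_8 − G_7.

96553327495

G_0 = 15. HB_2(15) = 2^(2 + 1) + 2^2 + 2 + 1. Bump = 112. G_1 = 111.
G_1 = 111. HB_3(111) = 3^(3 + 1) + 3^3 + 3. Bump = 1284. G_2 = 1283.
G_2 = 1283. HB_4(1283) = 4^(4 + 1) + 4^4 + 3. Bump = 18753. G_3 = 18752.
G_3 = 18752. HB_5(18752) = 5^(5 + 1) + 5^5 + 2. Bump = 326594. G_4 = 326593.
G_4 = 326593. HB_6(326593) = 6^(6 + 1) + 6^6 + 1. Bump = 6588345. G_5 = 6588344.
G_5 = 6588344. HB_7(6588344) = 7^(7 + 1) + 7^7. Bump = 150994944. G_6 = 150994943.
G_6 = 150994943. HB_8(150994943) = 8^(8 + 1) + 7·8^7 + 7·8^6 + 7·8^5 + 7·8^4 + 7·8^3 + 7·8^2 + 7·8 + 7. Bump = 3524450281. G_7 = 3524450280.
G_7 = 3524450280. HB_9(3524450280) = 9^(9 + 1) + 7·9^7 + 7·9^6 + 7·9^5 + 7·9^4 + 7·9^3 + 7·9^2 + 7·9 + 6. Bump = 100077777776. G_8 = 100077777775.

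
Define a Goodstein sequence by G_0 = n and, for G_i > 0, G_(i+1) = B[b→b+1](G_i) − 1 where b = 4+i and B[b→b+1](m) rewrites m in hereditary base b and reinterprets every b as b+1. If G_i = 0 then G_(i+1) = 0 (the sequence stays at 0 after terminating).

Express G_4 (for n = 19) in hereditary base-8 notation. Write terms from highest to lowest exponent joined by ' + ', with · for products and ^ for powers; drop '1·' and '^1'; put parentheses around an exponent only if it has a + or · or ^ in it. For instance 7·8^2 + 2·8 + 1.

base 4: 19 = 4^2 + 3; at 5: 5^2 + 3 = 28; next = 27
base 5: 27 = 5^2 + 2; at 6: 6^2 + 2 = 38; next = 37
base 6: 37 = 6^2 + 1; at 7: 7^2 + 1 = 50; next = 49
base 7: 49 = 7^2; at 8: 8^2 = 64; next = 63
base 8: 63 = 7·8 + 7; at 9: 7·9 + 7 = 70; next = 69

7·8 + 7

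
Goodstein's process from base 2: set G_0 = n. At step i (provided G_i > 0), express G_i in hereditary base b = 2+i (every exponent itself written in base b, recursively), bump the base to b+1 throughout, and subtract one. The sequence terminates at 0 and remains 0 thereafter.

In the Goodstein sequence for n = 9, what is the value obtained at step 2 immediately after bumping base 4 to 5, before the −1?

G_0=9  [base 2] 2^(2 + 1) + 1  →[2↦3]→  3^(3 + 1) + 1 = 82  −1 ⇒ G_1=81
G_1=81  [base 3] 3^(3 + 1)  →[3↦4]→  4^(4 + 1) = 1024  −1 ⇒ G_2=1023

9843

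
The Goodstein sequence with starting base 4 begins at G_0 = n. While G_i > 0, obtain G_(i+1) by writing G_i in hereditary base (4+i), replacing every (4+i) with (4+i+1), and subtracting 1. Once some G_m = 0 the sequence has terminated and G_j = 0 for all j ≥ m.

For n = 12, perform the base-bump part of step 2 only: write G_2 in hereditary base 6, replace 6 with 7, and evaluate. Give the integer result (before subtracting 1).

17

[0] 12 ≡ 3·4 (base 4). Lift 5: 15. −1: 14.
[1] 14 ≡ 2·5 + 4 (base 5). Lift 6: 16. −1: 15.
[2] 15 ≡ 2·6 + 3 (base 6). Lift 7: 17. −1: 16.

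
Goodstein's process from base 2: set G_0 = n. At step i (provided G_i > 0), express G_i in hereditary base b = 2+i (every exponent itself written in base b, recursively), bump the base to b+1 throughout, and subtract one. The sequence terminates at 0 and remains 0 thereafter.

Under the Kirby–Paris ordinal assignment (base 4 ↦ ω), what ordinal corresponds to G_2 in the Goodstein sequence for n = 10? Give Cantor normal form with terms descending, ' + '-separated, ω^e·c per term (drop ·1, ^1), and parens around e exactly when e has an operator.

(0) 10|_2 = 2^(2 + 1) + 2 ↦ 3^(3 + 1) + 3|_3 = 84 ⇒ 83
(1) 83|_3 = 3^(3 + 1) + 2 ↦ 4^(4 + 1) + 2|_4 = 1026 ⇒ 1025

ω^(ω + 1) + 1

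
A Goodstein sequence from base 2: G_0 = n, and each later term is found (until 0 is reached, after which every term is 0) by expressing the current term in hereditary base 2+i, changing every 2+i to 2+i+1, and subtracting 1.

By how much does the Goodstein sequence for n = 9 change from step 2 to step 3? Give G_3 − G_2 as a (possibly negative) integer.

8819

[0] 9 ≡ 2^(2 + 1) + 1 (base 2). Lift 3: 82. −1: 81.
[1] 81 ≡ 3^(3 + 1) (base 3). Lift 4: 1024. −1: 1023.
[2] 1023 ≡ 3·4^4 + 3·4^3 + 3·4^2 + 3·4 + 3 (base 4). Lift 5: 9843. −1: 9842.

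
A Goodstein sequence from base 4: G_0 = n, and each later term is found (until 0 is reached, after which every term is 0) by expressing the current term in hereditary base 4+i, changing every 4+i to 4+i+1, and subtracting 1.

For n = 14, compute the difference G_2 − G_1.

G_0 = 14. HB_4(14) = 3·4 + 2. Bump = 17. G_1 = 16.
G_1 = 16. HB_5(16) = 3·5 + 1. Bump = 19. G_2 = 18.

2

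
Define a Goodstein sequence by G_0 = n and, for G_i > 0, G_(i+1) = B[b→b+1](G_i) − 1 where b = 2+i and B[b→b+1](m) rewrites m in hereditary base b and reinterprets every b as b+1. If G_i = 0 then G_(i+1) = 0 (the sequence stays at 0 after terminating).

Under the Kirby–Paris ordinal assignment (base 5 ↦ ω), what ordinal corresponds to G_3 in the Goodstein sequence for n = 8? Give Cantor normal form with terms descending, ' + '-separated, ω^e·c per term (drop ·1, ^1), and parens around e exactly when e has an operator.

8 —HB2→ 2^(2 + 1) —bump→ 3^(3 + 1) = 81 —(−1)→ 80
80 —HB3→ 2·3^3 + 2·3^2 + 2·3 + 2 —bump→ 2·4^4 + 2·4^2 + 2·4 + 2 = 554 —(−1)→ 553
553 —HB4→ 2·4^4 + 2·4^2 + 2·4 + 1 —bump→ 2·5^5 + 2·5^2 + 2·5 + 1 = 6311 —(−1)→ 6310

ω^ω·2 + ω^2·2 + ω·2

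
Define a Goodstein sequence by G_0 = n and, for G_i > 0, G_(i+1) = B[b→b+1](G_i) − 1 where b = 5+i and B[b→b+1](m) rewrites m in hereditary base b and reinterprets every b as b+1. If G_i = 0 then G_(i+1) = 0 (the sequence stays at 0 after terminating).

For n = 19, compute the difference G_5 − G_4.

i=0: 19 = 3·5 + 4 (b=5); 5→6: 3·6 + 4 = 22; 22−1 = 21
i=1: 21 = 3·6 + 3 (b=6); 6→7: 3·7 + 3 = 24; 24−1 = 23
i=2: 23 = 3·7 + 2 (b=7); 7→8: 3·8 + 2 = 26; 26−1 = 25
i=3: 25 = 3·8 + 1 (b=8); 8→9: 3·9 + 1 = 28; 28−1 = 27
i=4: 27 = 3·9 (b=9); 9→10: 3·10 = 30; 30−1 = 29

2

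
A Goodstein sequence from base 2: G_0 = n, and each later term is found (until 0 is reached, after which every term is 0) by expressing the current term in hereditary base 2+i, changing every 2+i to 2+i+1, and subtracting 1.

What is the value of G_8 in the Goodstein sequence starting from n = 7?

(0) 7|_2 = 2^2 + 2 + 1 ↦ 3^3 + 3 + 1|_3 = 31 ⇒ 30
(1) 30|_3 = 3^3 + 3 ↦ 4^4 + 4|_4 = 260 ⇒ 259
(2) 259|_4 = 4^4 + 3 ↦ 5^5 + 3|_5 = 3128 ⇒ 3127
(3) 3127|_5 = 5^5 + 2 ↦ 6^6 + 2|_6 = 46658 ⇒ 46657
(4) 46657|_6 = 6^6 + 1 ↦ 7^7 + 1|_7 = 823544 ⇒ 823543
(5) 823543|_7 = 7^7 ↦ 8^8|_8 = 16777216 ⇒ 16777215
(6) 16777215|_8 = 7·8^7 + 7·8^6 + 7·8^5 + 7·8^4 + 7·8^3 + 7·8^2 + 7·8 + 7 ↦ 7·9^7 + 7·9^6 + 7·9^5 + 7·9^4 + 7·9^3 + 7·9^2 + 7·9 + 7|_9 = 37665880 ⇒ 37665879
(7) 37665879|_9 = 7·9^7 + 7·9^6 + 7·9^5 + 7·9^4 + 7·9^3 + 7·9^2 + 7·9 + 6 ↦ 7·10^7 + 7·10^6 + 7·10^5 + 7·10^4 + 7·10^3 + 7·10^2 + 7·10 + 6|_10 = 77777776 ⇒ 77777775

77777775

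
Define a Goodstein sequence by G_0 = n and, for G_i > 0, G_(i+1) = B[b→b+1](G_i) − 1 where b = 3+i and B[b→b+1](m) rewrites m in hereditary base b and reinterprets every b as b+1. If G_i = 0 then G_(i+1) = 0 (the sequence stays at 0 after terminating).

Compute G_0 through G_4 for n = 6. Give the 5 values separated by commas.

(0) 6|_3 = 2·3 ↦ 2·4|_4 = 8 ⇒ 7
(1) 7|_4 = 4 + 3 ↦ 5 + 3|_5 = 8 ⇒ 7
(2) 7|_5 = 5 + 2 ↦ 6 + 2|_6 = 8 ⇒ 7
(3) 7|_6 = 6 + 1 ↦ 7 + 1|_7 = 8 ⇒ 7

6, 7, 7, 7, 7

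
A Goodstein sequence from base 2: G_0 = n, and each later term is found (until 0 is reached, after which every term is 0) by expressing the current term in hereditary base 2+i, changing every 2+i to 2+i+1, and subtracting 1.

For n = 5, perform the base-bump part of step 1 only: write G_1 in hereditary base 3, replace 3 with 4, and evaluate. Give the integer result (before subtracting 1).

256

G_0=5  [base 2] 2^2 + 1  →[2↦3]→  3^3 + 1 = 28  −1 ⇒ G_1=27
G_1=27  [base 3] 3^3  →[3↦4]→  4^4 = 256  −1 ⇒ G_2=255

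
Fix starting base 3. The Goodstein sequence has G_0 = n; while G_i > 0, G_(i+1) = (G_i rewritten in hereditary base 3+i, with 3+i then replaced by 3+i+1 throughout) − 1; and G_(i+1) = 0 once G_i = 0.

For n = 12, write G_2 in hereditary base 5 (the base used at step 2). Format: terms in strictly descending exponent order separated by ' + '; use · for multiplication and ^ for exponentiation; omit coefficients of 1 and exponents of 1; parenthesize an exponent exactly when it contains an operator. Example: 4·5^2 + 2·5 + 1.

5^2 + 2

[0] 12 ≡ 3^2 + 3 (base 3). Lift 4: 20. −1: 19.
[1] 19 ≡ 4^2 + 3 (base 4). Lift 5: 28. −1: 27.
[2] 27 ≡ 5^2 + 2 (base 5). Lift 6: 38. −1: 37.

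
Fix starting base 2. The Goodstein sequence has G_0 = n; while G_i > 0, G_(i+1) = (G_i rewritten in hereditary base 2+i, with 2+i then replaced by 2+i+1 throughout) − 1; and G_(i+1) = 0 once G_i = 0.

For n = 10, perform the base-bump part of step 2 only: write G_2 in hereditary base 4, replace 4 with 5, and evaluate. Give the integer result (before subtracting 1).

G_0=10  [base 2] 2^(2 + 1) + 2  →[2↦3]→  3^(3 + 1) + 3 = 84  −1 ⇒ G_1=83
G_1=83  [base 3] 3^(3 + 1) + 2  →[3↦4]→  4^(4 + 1) + 2 = 1026  −1 ⇒ G_2=1025
G_2=1025  [base 4] 4^(4 + 1) + 1  →[4↦5]→  5^(5 + 1) + 1 = 15626  −1 ⇒ G_3=15625

15626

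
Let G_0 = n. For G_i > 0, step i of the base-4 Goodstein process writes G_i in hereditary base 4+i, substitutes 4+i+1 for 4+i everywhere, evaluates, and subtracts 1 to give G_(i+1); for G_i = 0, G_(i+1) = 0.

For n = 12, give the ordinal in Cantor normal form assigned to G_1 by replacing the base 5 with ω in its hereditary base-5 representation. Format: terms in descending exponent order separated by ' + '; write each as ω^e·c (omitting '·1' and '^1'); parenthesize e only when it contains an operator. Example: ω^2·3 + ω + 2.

(0) 12|_4 = 3·4 ↦ 3·5|_5 = 15 ⇒ 14
(1) 14|_5 = 2·5 + 4 ↦ 2·6 + 4|_6 = 16 ⇒ 15

ω·2 + 4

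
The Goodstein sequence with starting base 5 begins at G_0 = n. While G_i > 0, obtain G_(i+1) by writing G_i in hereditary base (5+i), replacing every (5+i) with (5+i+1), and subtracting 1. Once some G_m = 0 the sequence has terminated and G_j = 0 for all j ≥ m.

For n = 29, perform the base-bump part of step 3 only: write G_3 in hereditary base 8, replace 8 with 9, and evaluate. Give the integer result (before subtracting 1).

(0) 29|_5 = 5^2 + 4 ↦ 6^2 + 4|_6 = 40 ⇒ 39
(1) 39|_6 = 6^2 + 3 ↦ 7^2 + 3|_7 = 52 ⇒ 51
(2) 51|_7 = 7^2 + 2 ↦ 8^2 + 2|_8 = 66 ⇒ 65
(3) 65|_8 = 8^2 + 1 ↦ 9^2 + 1|_9 = 82 ⇒ 81

82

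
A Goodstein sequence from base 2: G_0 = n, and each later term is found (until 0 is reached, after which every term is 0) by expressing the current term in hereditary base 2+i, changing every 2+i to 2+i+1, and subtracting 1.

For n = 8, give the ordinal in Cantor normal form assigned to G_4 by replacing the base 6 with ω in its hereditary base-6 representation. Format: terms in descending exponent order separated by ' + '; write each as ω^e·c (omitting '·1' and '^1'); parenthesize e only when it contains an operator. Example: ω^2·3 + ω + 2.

G_0=8  [base 2] 2^(2 + 1)  →[2↦3]→  3^(3 + 1) = 81  −1 ⇒ G_1=80
G_1=80  [base 3] 2·3^3 + 2·3^2 + 2·3 + 2  →[3↦4]→  2·4^4 + 2·4^2 + 2·4 + 2 = 554  −1 ⇒ G_2=553
G_2=553  [base 4] 2·4^4 + 2·4^2 + 2·4 + 1  →[4↦5]→  2·5^5 + 2·5^2 + 2·5 + 1 = 6311  −1 ⇒ G_3=6310
G_3=6310  [base 5] 2·5^5 + 2·5^2 + 2·5  →[5↦6]→  2·6^6 + 2·6^2 + 2·6 = 93396  −1 ⇒ G_4=93395
G_4=93395  [base 6] 2·6^6 + 2·6^2 + 6 + 5  →[6↦7]→  2·7^7 + 2·7^2 + 7 + 5 = 1647196  −1 ⇒ G_5=1647195

ω^ω·2 + ω^2·2 + ω + 5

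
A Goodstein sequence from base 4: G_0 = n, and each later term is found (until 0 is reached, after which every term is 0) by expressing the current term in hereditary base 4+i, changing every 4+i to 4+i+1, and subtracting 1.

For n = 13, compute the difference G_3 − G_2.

G_0=13  [base 4] 3·4 + 1  →[4↦5]→  3·5 + 1 = 16  −1 ⇒ G_1=15
G_1=15  [base 5] 3·5  →[5↦6]→  3·6 = 18  −1 ⇒ G_2=17
G_2=17  [base 6] 2·6 + 5  →[6↦7]→  2·7 + 5 = 19  −1 ⇒ G_3=18

1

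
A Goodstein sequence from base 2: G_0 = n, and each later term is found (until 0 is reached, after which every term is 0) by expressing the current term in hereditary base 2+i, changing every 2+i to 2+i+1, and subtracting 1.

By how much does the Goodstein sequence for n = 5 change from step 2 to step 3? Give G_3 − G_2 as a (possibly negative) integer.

i=0: 5 = 2^2 + 1 (b=2); 2→3: 3^3 + 1 = 28; 28−1 = 27
i=1: 27 = 3^3 (b=3); 3→4: 4^4 = 256; 256−1 = 255
i=2: 255 = 3·4^3 + 3·4^2 + 3·4 + 3 (b=4); 4→5: 3·5^3 + 3·5^2 + 3·5 + 3 = 468; 468−1 = 467

212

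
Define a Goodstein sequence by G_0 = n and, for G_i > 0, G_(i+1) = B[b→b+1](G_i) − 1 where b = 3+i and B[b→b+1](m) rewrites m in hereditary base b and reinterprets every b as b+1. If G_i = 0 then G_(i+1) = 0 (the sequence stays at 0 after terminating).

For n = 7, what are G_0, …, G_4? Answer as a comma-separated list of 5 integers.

7, 8, 9, 9, 9

base 3: 7 = 2·3 + 1; at 4: 2·4 + 1 = 9; next = 8
base 4: 8 = 2·4; at 5: 2·5 = 10; next = 9
base 5: 9 = 5 + 4; at 6: 6 + 4 = 10; next = 9
base 6: 9 = 6 + 3; at 7: 7 + 3 = 10; next = 9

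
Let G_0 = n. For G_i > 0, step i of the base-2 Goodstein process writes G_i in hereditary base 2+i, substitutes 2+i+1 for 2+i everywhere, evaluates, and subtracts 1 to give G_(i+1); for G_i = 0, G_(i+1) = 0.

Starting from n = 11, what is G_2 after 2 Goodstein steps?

i=0: 11 = 2^(2 + 1) + 2 + 1 (b=2); 2→3: 3^(3 + 1) + 3 + 1 = 85; 85−1 = 84
i=1: 84 = 3^(3 + 1) + 3 (b=3); 3→4: 4^(4 + 1) + 4 = 1028; 1028−1 = 1027

1027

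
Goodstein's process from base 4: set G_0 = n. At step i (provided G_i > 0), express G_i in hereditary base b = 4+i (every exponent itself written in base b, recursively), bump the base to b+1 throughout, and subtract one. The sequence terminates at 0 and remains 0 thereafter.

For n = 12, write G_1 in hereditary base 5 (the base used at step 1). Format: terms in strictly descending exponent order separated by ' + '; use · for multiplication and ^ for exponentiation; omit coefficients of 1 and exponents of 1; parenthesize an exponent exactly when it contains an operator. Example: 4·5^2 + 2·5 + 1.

step 0: 12 = 3·4; sub 5 for 4: 3·5; = 15; G_1 = 15−1 = 14
step 1: 14 = 2·5 + 4; sub 6 for 5: 2·6 + 4; = 16; G_2 = 16−1 = 15

2·5 + 4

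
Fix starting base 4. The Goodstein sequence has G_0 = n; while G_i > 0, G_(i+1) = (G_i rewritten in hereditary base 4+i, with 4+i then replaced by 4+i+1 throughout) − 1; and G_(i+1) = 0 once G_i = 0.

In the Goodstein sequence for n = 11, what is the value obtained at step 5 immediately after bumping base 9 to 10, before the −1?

[0] 11 ≡ 2·4 + 3 (base 4). Lift 5: 13. −1: 12.
[1] 12 ≡ 2·5 + 2 (base 5). Lift 6: 14. −1: 13.
[2] 13 ≡ 2·6 + 1 (base 6). Lift 7: 15. −1: 14.
[3] 14 ≡ 2·7 (base 7). Lift 8: 16. −1: 15.
[4] 15 ≡ 8 + 7 (base 8). Lift 9: 16. −1: 15.

16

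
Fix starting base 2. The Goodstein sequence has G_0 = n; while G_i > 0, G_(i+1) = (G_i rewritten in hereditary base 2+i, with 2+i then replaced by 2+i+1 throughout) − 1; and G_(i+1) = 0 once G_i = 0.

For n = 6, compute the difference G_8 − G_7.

223404

base 2: 6 = 2^2 + 2; at 3: 3^3 + 3 = 30; next = 29
base 3: 29 = 3^3 + 2; at 4: 4^4 + 2 = 258; next = 257
base 4: 257 = 4^4 + 1; at 5: 5^5 + 1 = 3126; next = 3125
base 5: 3125 = 5^5; at 6: 6^6 = 46656; next = 46655
base 6: 46655 = 5·6^5 + 5·6^4 + 5·6^3 + 5·6^2 + 5·6 + 5; at 7: 5·7^5 + 5·7^4 + 5·7^3 + 5·7^2 + 5·7 + 5 = 98040; next = 98039
base 7: 98039 = 5·7^5 + 5·7^4 + 5·7^3 + 5·7^2 + 5·7 + 4; at 8: 5·8^5 + 5·8^4 + 5·8^3 + 5·8^2 + 5·8 + 4 = 187244; next = 187243
base 8: 187243 = 5·8^5 + 5·8^4 + 5·8^3 + 5·8^2 + 5·8 + 3; at 9: 5·9^5 + 5·9^4 + 5·9^3 + 5·9^2 + 5·9 + 3 = 332148; next = 332147
base 9: 332147 = 5·9^5 + 5·9^4 + 5·9^3 + 5·9^2 + 5·9 + 2; at 10: 5·10^5 + 5·10^4 + 5·10^3 + 5·10^2 + 5·10 + 2 = 555552; next = 555551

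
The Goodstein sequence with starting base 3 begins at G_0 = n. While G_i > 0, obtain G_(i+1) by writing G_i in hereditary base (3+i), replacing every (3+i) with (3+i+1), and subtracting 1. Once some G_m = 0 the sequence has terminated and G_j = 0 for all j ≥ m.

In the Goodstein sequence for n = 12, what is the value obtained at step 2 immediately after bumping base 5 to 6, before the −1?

[0] 12 ≡ 3^2 + 3 (base 3). Lift 4: 20. −1: 19.
[1] 19 ≡ 4^2 + 3 (base 4). Lift 5: 28. −1: 27.

38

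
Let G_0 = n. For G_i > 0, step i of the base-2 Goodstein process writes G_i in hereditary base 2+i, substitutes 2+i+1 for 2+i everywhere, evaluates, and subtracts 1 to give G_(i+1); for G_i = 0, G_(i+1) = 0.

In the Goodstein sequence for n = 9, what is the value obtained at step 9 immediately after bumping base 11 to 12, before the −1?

26748301350412

(0) 9|_2 = 2^(2 + 1) + 1 ↦ 3^(3 + 1) + 1|_3 = 82 ⇒ 81
(1) 81|_3 = 3^(3 + 1) ↦ 4^(4 + 1)|_4 = 1024 ⇒ 1023
(2) 1023|_4 = 3·4^4 + 3·4^3 + 3·4^2 + 3·4 + 3 ↦ 3·5^5 + 3·5^3 + 3·5^2 + 3·5 + 3|_5 = 9843 ⇒ 9842
(3) 9842|_5 = 3·5^5 + 3·5^3 + 3·5^2 + 3·5 + 2 ↦ 3·6^6 + 3·6^3 + 3·6^2 + 3·6 + 2|_6 = 140744 ⇒ 140743
(4) 140743|_6 = 3·6^6 + 3·6^3 + 3·6^2 + 3·6 + 1 ↦ 3·7^7 + 3·7^3 + 3·7^2 + 3·7 + 1|_7 = 2471827 ⇒ 2471826
(5) 2471826|_7 = 3·7^7 + 3·7^3 + 3·7^2 + 3·7 ↦ 3·8^8 + 3·8^3 + 3·8^2 + 3·8|_8 = 50333400 ⇒ 50333399
(6) 50333399|_8 = 3·8^8 + 3·8^3 + 3·8^2 + 2·8 + 7 ↦ 3·9^9 + 3·9^3 + 3·9^2 + 2·9 + 7|_9 = 1162263922 ⇒ 1162263921
(7) 1162263921|_9 = 3·9^9 + 3·9^3 + 3·9^2 + 2·9 + 6 ↦ 3·10^10 + 3·10^3 + 3·10^2 + 2·10 + 6|_10 = 30000003326 ⇒ 30000003325
(8) 30000003325|_10 = 3·10^10 + 3·10^3 + 3·10^2 + 2·10 + 5 ↦ 3·11^11 + 3·11^3 + 3·11^2 + 2·11 + 5|_11 = 855935016216 ⇒ 855935016215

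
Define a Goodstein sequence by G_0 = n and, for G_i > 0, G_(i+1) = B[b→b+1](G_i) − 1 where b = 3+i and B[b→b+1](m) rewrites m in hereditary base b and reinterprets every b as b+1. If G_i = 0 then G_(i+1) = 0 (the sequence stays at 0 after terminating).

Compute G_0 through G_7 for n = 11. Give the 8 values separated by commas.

11, 17, 25, 35, 39, 43, 47, 51

i=0: 11 = 3^2 + 2 (b=3); 3→4: 4^2 + 2 = 18; 18−1 = 17
i=1: 17 = 4^2 + 1 (b=4); 4→5: 5^2 + 1 = 26; 26−1 = 25
i=2: 25 = 5^2 (b=5); 5→6: 6^2 = 36; 36−1 = 35
i=3: 35 = 5·6 + 5 (b=6); 6→7: 5·7 + 5 = 40; 40−1 = 39
i=4: 39 = 5·7 + 4 (b=7); 7→8: 5·8 + 4 = 44; 44−1 = 43
i=5: 43 = 5·8 + 3 (b=8); 8→9: 5·9 + 3 = 48; 48−1 = 47
i=6: 47 = 5·9 + 2 (b=9); 9→10: 5·10 + 2 = 52; 52−1 = 51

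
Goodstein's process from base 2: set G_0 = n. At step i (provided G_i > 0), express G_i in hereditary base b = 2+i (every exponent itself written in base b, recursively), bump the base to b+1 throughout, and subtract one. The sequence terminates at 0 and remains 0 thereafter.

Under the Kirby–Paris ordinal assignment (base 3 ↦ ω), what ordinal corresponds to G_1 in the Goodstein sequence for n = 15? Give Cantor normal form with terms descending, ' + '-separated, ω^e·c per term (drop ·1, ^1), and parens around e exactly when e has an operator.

i=0: 15 = 2^(2 + 1) + 2^2 + 2 + 1 (b=2); 2→3: 3^(3 + 1) + 3^3 + 3 + 1 = 112; 112−1 = 111
i=1: 111 = 3^(3 + 1) + 3^3 + 3 (b=3); 3→4: 4^(4 + 1) + 4^4 + 4 = 1284; 1284−1 = 1283

ω^(ω + 1) + ω^ω + ω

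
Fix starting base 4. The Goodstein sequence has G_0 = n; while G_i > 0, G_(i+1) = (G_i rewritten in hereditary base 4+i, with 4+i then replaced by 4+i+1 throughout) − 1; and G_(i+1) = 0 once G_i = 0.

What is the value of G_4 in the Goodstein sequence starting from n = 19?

base 4: 19 = 4^2 + 3; at 5: 5^2 + 3 = 28; next = 27
base 5: 27 = 5^2 + 2; at 6: 6^2 + 2 = 38; next = 37
base 6: 37 = 6^2 + 1; at 7: 7^2 + 1 = 50; next = 49
base 7: 49 = 7^2; at 8: 8^2 = 64; next = 63
base 8: 63 = 7·8 + 7; at 9: 7·9 + 7 = 70; next = 69

63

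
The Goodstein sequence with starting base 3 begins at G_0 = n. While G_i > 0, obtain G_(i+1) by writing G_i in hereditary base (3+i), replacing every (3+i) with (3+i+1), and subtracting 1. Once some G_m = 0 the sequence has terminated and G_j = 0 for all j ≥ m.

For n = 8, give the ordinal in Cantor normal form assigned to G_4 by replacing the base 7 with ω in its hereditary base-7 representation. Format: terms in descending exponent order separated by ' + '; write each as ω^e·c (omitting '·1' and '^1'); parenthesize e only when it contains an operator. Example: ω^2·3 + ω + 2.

G_0=8  [base 3] 2·3 + 2  →[3↦4]→  2·4 + 2 = 10  −1 ⇒ G_1=9
G_1=9  [base 4] 2·4 + 1  →[4↦5]→  2·5 + 1 = 11  −1 ⇒ G_2=10
G_2=10  [base 5] 2·5  →[5↦6]→  2·6 = 12  −1 ⇒ G_3=11
G_3=11  [base 6] 6 + 5  →[6↦7]→  7 + 5 = 12  −1 ⇒ G_4=11

ω + 4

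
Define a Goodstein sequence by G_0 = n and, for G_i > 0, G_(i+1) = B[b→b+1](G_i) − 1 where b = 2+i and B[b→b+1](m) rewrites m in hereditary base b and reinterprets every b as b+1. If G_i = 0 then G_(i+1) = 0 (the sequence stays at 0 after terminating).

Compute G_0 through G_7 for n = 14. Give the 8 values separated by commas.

14, 110, 1281, 18750, 326591, 5862840, 134404971, 3487116548

i=0: 14 = 2^(2 + 1) + 2^2 + 2 (b=2); 2→3: 3^(3 + 1) + 3^3 + 3 = 111; 111−1 = 110
i=1: 110 = 3^(3 + 1) + 3^3 + 2 (b=3); 3→4: 4^(4 + 1) + 4^4 + 2 = 1282; 1282−1 = 1281
i=2: 1281 = 4^(4 + 1) + 4^4 + 1 (b=4); 4→5: 5^(5 + 1) + 5^5 + 1 = 18751; 18751−1 = 18750
i=3: 18750 = 5^(5 + 1) + 5^5 (b=5); 5→6: 6^(6 + 1) + 6^6 = 326592; 326592−1 = 326591
i=4: 326591 = 6^(6 + 1) + 5·6^5 + 5·6^4 + 5·6^3 + 5·6^2 + 5·6 + 5 (b=6); 6→7: 7^(7 + 1) + 5·7^5 + 5·7^4 + 5·7^3 + 5·7^2 + 5·7 + 5 = 5862841; 5862841−1 = 5862840
i=5: 5862840 = 7^(7 + 1) + 5·7^5 + 5·7^4 + 5·7^3 + 5·7^2 + 5·7 + 4 (b=7); 7→8: 8^(8 + 1) + 5·8^5 + 5·8^4 + 5·8^3 + 5·8^2 + 5·8 + 4 = 134404972; 134404972−1 = 134404971
i=6: 134404971 = 8^(8 + 1) + 5·8^5 + 5·8^4 + 5·8^3 + 5·8^2 + 5·8 + 3 (b=8); 8→9: 9^(9 + 1) + 5·9^5 + 5·9^4 + 5·9^3 + 5·9^2 + 5·9 + 3 = 3487116549; 3487116549−1 = 3487116548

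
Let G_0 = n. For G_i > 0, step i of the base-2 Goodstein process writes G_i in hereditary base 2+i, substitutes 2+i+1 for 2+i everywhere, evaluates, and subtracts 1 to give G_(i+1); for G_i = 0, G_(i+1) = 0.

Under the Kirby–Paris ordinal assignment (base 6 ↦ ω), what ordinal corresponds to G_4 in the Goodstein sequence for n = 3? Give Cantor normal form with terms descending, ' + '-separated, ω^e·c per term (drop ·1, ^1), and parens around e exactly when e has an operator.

3 —HB2→ 2 + 1 —bump→ 3 + 1 = 4 —(−1)→ 3
3 —HB3→ 3 —bump→ 4 = 4 —(−1)→ 3
3 —HB4→ 3 —bump→ 3 = 3 —(−1)→ 2
2 —HB5→ 2 —bump→ 2 = 2 —(−1)→ 1

1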